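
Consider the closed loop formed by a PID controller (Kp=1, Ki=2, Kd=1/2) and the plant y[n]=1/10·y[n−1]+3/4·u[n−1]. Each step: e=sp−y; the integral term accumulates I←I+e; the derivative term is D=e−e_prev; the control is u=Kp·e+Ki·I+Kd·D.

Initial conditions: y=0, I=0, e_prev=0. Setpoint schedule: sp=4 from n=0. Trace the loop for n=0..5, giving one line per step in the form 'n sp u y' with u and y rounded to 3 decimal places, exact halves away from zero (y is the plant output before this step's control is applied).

(exact arithmetic carried between steps; '≈' marks a value shown rounded to 6 d.p. or computed from one; I and e_prev carry over from the previous line; the table rounds u and y to 3 d.p., halves away from zero)
n=0: y=0, sp=4, e=sp−y=4; I=4, D=e−e_prev=4; u=1·4+2·4+1/2·4=14; next y=1/10·0+3/4·14=10.5
n=1: y=10.5, sp=4, e=sp−y=-6.5; I=-2.5, D=e−e_prev=-10.5; u=1·(-6.5)+2·(-2.5)+1/2·(-10.5)=-16.75; next y=1/10·10.5+3/4·(-16.75)=-11.5125
n=2: y=-11.5125, sp=4, e=sp−y=15.5125; I=13.0125, D=e−e_prev=22.0125; u=1·15.5125+2·13.0125+1/2·22.0125=52.54375; next y=1/10·(-11.5125)+3/4·52.54375≈38.256563
n=3: y≈38.256563, sp=4, e=sp−y≈-34.256563; I≈-21.244063, D=e−e_prev≈-49.769063; u=1·(-34.256563)+2·(-21.244063)+1/2·(-49.769063)≈-101.629219; next y=1/10·38.256563+3/4·(-101.629219)≈-72.396258
n=4: y≈-72.396258, sp=4, e=sp−y≈76.396258; I≈55.152195, D=e−e_prev≈110.652820; u=1·76.396258+2·55.152195+1/2·110.652820≈242.027059; next y=1/10·(-72.396258)+3/4·242.027059≈174.280668
n=5: y≈174.280668, sp=4, e=sp−y≈-170.280668; I≈-115.128473, D=e−e_prev≈-246.676926; u=1·(-170.280668)+2·(-115.128473)+1/2·(-246.676926)≈-523.876077; next y=1/10·174.280668+3/4·(-523.876077)≈-375.478991

0 4 14.000 0.000
1 4 -16.750 10.500
2 4 52.544 -11.513
3 4 -101.629 38.257
4 4 242.027 -72.396
5 4 -523.876 174.281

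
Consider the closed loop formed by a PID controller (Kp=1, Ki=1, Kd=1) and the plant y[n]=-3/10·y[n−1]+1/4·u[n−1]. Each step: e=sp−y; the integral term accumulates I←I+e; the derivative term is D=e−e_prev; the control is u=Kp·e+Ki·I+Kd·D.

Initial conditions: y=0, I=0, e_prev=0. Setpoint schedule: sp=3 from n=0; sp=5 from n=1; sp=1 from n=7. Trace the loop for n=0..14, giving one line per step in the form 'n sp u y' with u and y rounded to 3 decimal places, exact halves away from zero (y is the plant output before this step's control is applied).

0 3 9.000 0.000
1 5 8.250 2.250
2 5 13.838 1.388
3 5 11.621 3.043
4 5 18.386 1.992
5 5 14.323 3.999
6 5 22.184 2.381
7 1 3.833 4.832
8 1 22.421 -0.491
9 1 -0.142 5.752
10 1 23.890 -1.761
11 1 -5.649 6.501
12 1 26.703 -3.362
13 1 -11.939 7.684
14 1 31.347 -5.290

(exact arithmetic carried between steps; '≈' marks a value shown rounded to 6 d.p. or computed from one; I and e_prev carry over from the previous line; the table rounds u and y to 3 d.p., halves away from zero)
n=0: y=0, sp=3, e=sp−y=3; I=3, D=e−e_prev=3; u=1·3+1·3+1·3=9; next y=-3/10·0+1/4·9=2.25
n=1: y=2.25, sp=5, e=sp−y=2.75; I=5.75, D=e−e_prev=-0.25; u=1·2.75+1·5.75+1·(-0.25)=8.25; next y=-3/10·2.25+1/4·8.25=1.3875
n=2: y=1.3875, sp=5, e=sp−y=3.6125; I=9.3625, D=e−e_prev=0.8625; u=1·3.6125+1·9.3625+1·0.8625=13.8375; next y=-3/10·1.3875+1/4·13.8375=3.043125
n=3: y=3.043125, sp=5, e=sp−y=1.956875; I=11.319375, D=e−e_prev=-1.655625; u=1·1.956875+1·11.319375+1·(-1.655625)=11.620625; next y=-3/10·3.043125+1/4·11.620625≈1.992219
n=4: y≈1.992219, sp=5, e=sp−y≈3.007781; I≈14.327156, D=e−e_prev≈1.050906; u=1·3.007781+1·14.327156+1·1.050906≈18.385844; next y=-3/10·1.992219+1/4·18.385844≈3.998795
n=5: y≈3.998795, sp=5, e=sp−y≈1.001205; I≈15.328361, D=e−e_prev≈-2.006577; u=1·1.001205+1·15.328361+1·(-2.006577)≈14.322989; next y=-3/10·3.998795+1/4·14.322989≈2.381109
n=6: y≈2.381109, sp=5, e=sp−y≈2.618891; I≈17.947252, D=e−e_prev≈1.617687; u=1·2.618891+1·17.947252+1·1.617687≈22.183830; next y=-3/10·2.381109+1/4·22.183830≈4.831625
n=7: y≈4.831625, sp=1, e=sp−y≈-3.831625; I≈14.115627, D=e−e_prev≈-6.450516; u=1·(-3.831625)+1·14.115627+1·(-6.450516)≈3.833486; next y=-3/10·4.831625+1/4·3.833486≈-0.491116
n=8: y≈-0.491116, sp=1, e=sp−y≈1.491116; I≈15.606743, D=e−e_prev≈5.322741; u=1·1.491116+1·15.606743+1·5.322741≈22.420600; next y=-3/10·(-0.491116)+1/4·22.420600≈5.752485
n=9: y≈5.752485, sp=1, e=sp−y≈-4.752485; I≈10.854258, D=e−e_prev≈-6.243601; u=1·(-4.752485)+1·10.854258+1·(-6.243601)≈-0.141827; next y=-3/10·5.752485+1/4·(-0.141827)≈-1.761202
n=10: y≈-1.761202, sp=1, e=sp−y≈2.761202; I≈13.615461, D=e−e_prev≈7.513687; u=1·2.761202+1·13.615461+1·7.513687≈23.890350; next y=-3/10·(-1.761202)+1/4·23.890350≈6.500948
n=11: y≈6.500948, sp=1, e=sp−y≈-5.500948; I≈8.114513, D=e−e_prev≈-8.262150; u=1·(-5.500948)+1·8.114513+1·(-8.262150)≈-5.648586; next y=-3/10·6.500948+1/4·(-5.648586)≈-3.362431
n=12: y≈-3.362431, sp=1, e=sp−y≈4.362431; I≈12.476943, D=e−e_prev≈9.863379; u=1·4.362431+1·12.476943+1·9.863379≈26.702754; next y=-3/10·(-3.362431)+1/4·26.702754≈7.684418
n=13: y≈7.684418, sp=1, e=sp−y≈-6.684418; I≈5.792526, D=e−e_prev≈-11.046849; u=1·(-6.684418)+1·5.792526+1·(-11.046849)≈-11.938741; next y=-3/10·7.684418+1/4·(-11.938741)≈-5.290010
n=14: y≈-5.290010, sp=1, e=sp−y≈6.290010; I≈12.082536, D=e−e_prev≈12.974428; u=1·6.290010+1·12.082536+1·12.974428≈31.346975; next y=-3/10·(-5.290010)+1/4·31.346975≈9.423747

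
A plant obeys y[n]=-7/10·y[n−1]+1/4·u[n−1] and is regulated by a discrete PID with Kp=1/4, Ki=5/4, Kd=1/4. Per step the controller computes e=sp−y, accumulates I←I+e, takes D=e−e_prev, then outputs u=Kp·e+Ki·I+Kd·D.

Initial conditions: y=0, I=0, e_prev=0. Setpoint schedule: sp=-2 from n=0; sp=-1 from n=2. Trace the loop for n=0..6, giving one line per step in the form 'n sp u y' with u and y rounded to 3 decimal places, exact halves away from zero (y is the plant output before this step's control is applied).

0 -2 -3.500 0.000
1 -2 -3.969 -0.875
2 -1 -4.711 -0.380
3 -1 -4.681 -0.912
4 -1 -5.589 -0.532
5 -1 -5.216 -1.025
6 -1 -6.075 -0.587

(exact arithmetic carried between steps; '≈' marks a value shown rounded to 6 d.p. or computed from one; I and e_prev carry over from the previous line; the table rounds u and y to 3 d.p., halves away from zero)
n=0: y=0, sp=-2, e=sp−y=-2; I=-2, D=e−e_prev=-2; u=1/4·(-2)+5/4·(-2)+1/4·(-2)=-3.5; next y=-7/10·0+1/4·(-3.5)=-0.875
n=1: y=-0.875, sp=-2, e=sp−y=-1.125; I=-3.125, D=e−e_prev=0.875; u=1/4·(-1.125)+5/4·(-3.125)+1/4·0.875=-3.96875; next y=-7/10·(-0.875)+1/4·(-3.96875)≈-0.379688
n=2: y≈-0.379688, sp=-1, e=sp−y≈-0.620313; I≈-3.745313, D=e−e_prev≈0.504688; u=1/4·(-0.620313)+5/4·(-3.745313)+1/4·0.504688≈-4.710547; next y=-7/10·(-0.379688)+1/4·(-4.710547)≈-0.911855
n=3: y≈-0.911855, sp=-1, e=sp−y≈-0.088145; I≈-3.833457, D=e−e_prev≈0.532168; u=1/4·(-0.088145)+5/4·(-3.833457)+1/4·0.532168≈-4.680815; next y=-7/10·(-0.911855)+1/4·(-4.680815)≈-0.531905
n=4: y≈-0.531905, sp=-1, e=sp−y≈-0.468095; I≈-4.301552, D=e−e_prev≈-0.379950; u=1/4·(-0.468095)+5/4·(-4.301552)+1/4·(-0.379950)≈-5.588951; next y=-7/10·(-0.531905)+1/4·(-5.588951)≈-1.024904
n=5: y≈-1.024904, sp=-1, e=sp−y≈0.024904; I≈-4.276648, D=e−e_prev≈0.492999; u=1/4·0.024904+5/4·(-4.276648)+1/4·0.492999≈-5.216334; next y=-7/10·(-1.024904)+1/4·(-5.216334)≈-0.586650
n=6: y≈-0.586650, sp=-1, e=sp−y≈-0.413350; I≈-4.689997, D=e−e_prev≈-0.438254; u=1/4·(-0.413350)+5/4·(-4.689997)+1/4·(-0.438254)≈-6.075397; next y=-7/10·(-0.586650)+1/4·(-6.075397)≈-1.108194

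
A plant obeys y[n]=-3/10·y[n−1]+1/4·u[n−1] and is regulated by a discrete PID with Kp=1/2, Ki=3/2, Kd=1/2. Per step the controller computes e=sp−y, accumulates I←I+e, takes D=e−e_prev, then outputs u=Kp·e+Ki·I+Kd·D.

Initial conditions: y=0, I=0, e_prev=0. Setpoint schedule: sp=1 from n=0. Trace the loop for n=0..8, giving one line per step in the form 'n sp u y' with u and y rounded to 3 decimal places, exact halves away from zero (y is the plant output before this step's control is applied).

0 1 2.500 0.000
1 1 1.938 0.625
2 1 3.633 0.297
3 1 3.218 0.819
4 1 4.401 0.559
5 1 3.998 0.933
6 1 4.819 0.720
7 1 4.460 0.989
8 1 5.037 0.818

(exact arithmetic carried between steps; '≈' marks a value shown rounded to 6 d.p. or computed from one; I and e_prev carry over from the previous line; the table rounds u and y to 3 d.p., halves away from zero)
n=0: y=0, sp=1, e=sp−y=1; I=1, D=e−e_prev=1; u=1/2·1+3/2·1+1/2·1=2.5; next y=-3/10·0+1/4·2.5=0.625
n=1: y=0.625, sp=1, e=sp−y=0.375; I=1.375, D=e−e_prev=-0.625; u=1/2·0.375+3/2·1.375+1/2·(-0.625)=1.9375; next y=-3/10·0.625+1/4·1.9375=0.296875
n=2: y=0.296875, sp=1, e=sp−y=0.703125; I=2.078125, D=e−e_prev=0.328125; u=1/2·0.703125+3/2·2.078125+1/2·0.328125≈3.632813; next y=-3/10·0.296875+1/4·3.632813≈0.819141
n=3: y≈0.819141, sp=1, e=sp−y≈0.180859; I≈2.258984, D=e−e_prev≈-0.522266; u=1/2·0.180859+3/2·2.258984+1/2·(-0.522266)≈3.217773; next y=-3/10·0.819141+1/4·3.217773≈0.558701
n=4: y≈0.558701, sp=1, e=sp−y≈0.441299; I≈2.700283, D=e−e_prev≈0.260439; u=1/2·0.441299+3/2·2.700283+1/2·0.260439≈4.401294; next y=-3/10·0.558701+1/4·4.401294≈0.932713
n=5: y≈0.932713, sp=1, e=sp−y≈0.067287; I≈2.767570, D=e−e_prev≈-0.374012; u=1/2·0.067287+3/2·2.767570+1/2·(-0.374012)≈3.997993; next y=-3/10·0.932713+1/4·3.997993≈0.719684
n=6: y≈0.719684, sp=1, e=sp−y≈0.280316; I≈3.047886, D=e−e_prev≈0.213029; u=1/2·0.280316+3/2·3.047886+1/2·0.213029≈4.818501; next y=-3/10·0.719684+1/4·4.818501≈0.988720
n=7: y≈0.988720, sp=1, e=sp−y≈0.011280; I≈3.059166, D=e−e_prev≈-0.269036; u=1/2·0.011280+3/2·3.059166+1/2·(-0.269036)≈4.459871; next y=-3/10·0.988720+1/4·4.459871≈0.818352
n=8: y≈0.818352, sp=1, e=sp−y≈0.181648; I≈3.240814, D=e−e_prev≈0.170368; u=1/2·0.181648+3/2·3.240814+1/2·0.170368≈5.037230; next y=-3/10·0.818352+1/4·5.037230≈1.013802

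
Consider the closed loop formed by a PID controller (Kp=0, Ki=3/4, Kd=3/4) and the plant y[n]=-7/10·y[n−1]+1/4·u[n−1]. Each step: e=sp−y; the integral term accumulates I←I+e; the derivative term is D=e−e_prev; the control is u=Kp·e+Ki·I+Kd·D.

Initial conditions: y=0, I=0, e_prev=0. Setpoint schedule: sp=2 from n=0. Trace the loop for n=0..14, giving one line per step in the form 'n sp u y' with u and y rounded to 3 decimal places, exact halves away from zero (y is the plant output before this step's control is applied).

(exact arithmetic carried between steps; '≈' marks a value shown rounded to 6 d.p. or computed from one; I and e_prev carry over from the previous line; the table rounds u and y to 3 d.p., halves away from zero)
n=0: y=0, sp=2, e=sp−y=2; I=2, D=e−e_prev=2; u=0·2+3/4·2+3/4·2=3; next y=-7/10·0+1/4·3=0.75
n=1: y=0.75, sp=2, e=sp−y=1.25; I=3.25, D=e−e_prev=-0.75; u=0·1.25+3/4·3.25+3/4·(-0.75)=1.875; next y=-7/10·0.75+1/4·1.875=-0.05625
n=2: y=-0.05625, sp=2, e=sp−y=2.05625; I=5.30625, D=e−e_prev=0.80625; u=0·2.05625+3/4·5.30625+3/4·0.80625=4.584375; next y=-7/10·(-0.05625)+1/4·4.584375≈1.185469
n=3: y≈1.185469, sp=2, e=sp−y≈0.814531; I≈6.120781, D=e−e_prev≈-1.241719; u=0·0.814531+3/4·6.120781+3/4·(-1.241719)≈3.659297; next y=-7/10·1.185469+1/4·3.659297≈0.084996
n=4: y≈0.084996, sp=2, e=sp−y≈1.915004; I≈8.035785, D=e−e_prev≈1.100473; u=0·1.915004+3/4·8.035785+3/4·1.100473≈6.852193; next y=-7/10·0.084996+1/4·6.852193≈1.653551
n=5: y≈1.653551, sp=2, e=sp−y≈0.346449; I≈8.382234, D=e−e_prev≈-1.568555; u=0·0.346449+3/4·8.382234+3/4·(-1.568555)≈5.110259; next y=-7/10·1.653551+1/4·5.110259≈0.120079
n=6: y≈0.120079, sp=2, e=sp−y≈1.879921; I≈10.262155, D=e−e_prev≈1.533472; u=0·1.879921+3/4·10.262155+3/4·1.533472≈8.846720; next y=-7/10·0.120079+1/4·8.846720≈2.127625
n=7: y≈2.127625, sp=2, e=sp−y≈-0.127625; I≈10.134530, D=e−e_prev≈-2.007546; u=0·(-0.127625)+3/4·10.134530+3/4·(-2.007546)≈6.095239; next y=-7/10·2.127625+1/4·6.095239≈0.034472
n=8: y≈0.034472, sp=2, e=sp−y≈1.965528; I≈12.100058, D=e−e_prev≈2.093152; u=0·1.965528+3/4·12.100058+3/4·2.093152≈10.644908; next y=-7/10·0.034472+1/4·10.644908≈2.637096
n=9: y≈2.637096, sp=2, e=sp−y≈-0.637096; I≈11.462962, D=e−e_prev≈-2.602624; u=0·(-0.637096)+3/4·11.462962+3/4·(-2.602624)≈6.645253; next y=-7/10·2.637096+1/4·6.645253≈-0.184654
n=10: y≈-0.184654, sp=2, e=sp−y≈2.184654; I≈13.647616, D=e−e_prev≈2.821750; u=0·2.184654+3/4·13.647616+3/4·2.821750≈12.352025; next y=-7/10·(-0.184654)+1/4·12.352025≈3.217264
n=11: y≈3.217264, sp=2, e=sp−y≈-1.217264; I≈12.430352, D=e−e_prev≈-3.401918; u=0·(-1.217264)+3/4·12.430352+3/4·(-3.401918)≈6.771325; next y=-7/10·3.217264+1/4·6.771325≈-0.559254
n=12: y≈-0.559254, sp=2, e=sp−y≈2.559254; I≈14.989605, D=e−e_prev≈3.776518; u=0·2.559254+3/4·14.989605+3/4·3.776518≈14.074592; next y=-7/10·(-0.559254)+1/4·14.074592≈3.910125
n=13: y≈3.910125, sp=2, e=sp−y≈-1.910125; I≈13.079480, D=e−e_prev≈-4.469379; u=0·(-1.910125)+3/4·13.079480+3/4·(-4.469379)≈6.457576; next y=-7/10·3.910125+1/4·6.457576≈-1.122694
n=14: y≈-1.122694, sp=2, e=sp−y≈3.122694; I≈16.202174, D=e−e_prev≈5.032819; u=0·3.122694+3/4·16.202174+3/4·5.032819≈15.926245; next y=-7/10·(-1.122694)+1/4·15.926245≈4.767447

0 2 3.000 0.000
1 2 1.875 0.750
2 2 4.584 -0.056
3 2 3.659 1.185
4 2 6.852 0.085
5 2 5.110 1.654
6 2 8.847 0.120
7 2 6.095 2.128
8 2 10.645 0.034
9 2 6.645 2.637
10 2 12.352 -0.185
11 2 6.771 3.217
12 2 14.075 -0.559
13 2 6.458 3.910
14 2 15.926 -1.123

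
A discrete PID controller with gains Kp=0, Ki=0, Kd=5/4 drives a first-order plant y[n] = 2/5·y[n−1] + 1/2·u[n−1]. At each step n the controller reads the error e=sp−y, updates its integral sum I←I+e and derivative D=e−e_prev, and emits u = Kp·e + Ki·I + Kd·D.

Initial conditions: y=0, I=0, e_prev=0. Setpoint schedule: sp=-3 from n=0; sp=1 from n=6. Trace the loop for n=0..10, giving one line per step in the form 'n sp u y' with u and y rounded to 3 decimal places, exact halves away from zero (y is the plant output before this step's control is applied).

0 -3 -3.750 0.000
1 -3 2.344 -1.875
2 -3 -2.871 0.422
3 -3 2.111 -1.267
4 -3 -2.269 0.549
5 -3 1.830 -0.915
6 1 3.170 0.549
7 1 -1.570 1.805
8 1 2.334 -0.063
9 1 -1.506 1.142
10 1 1.798 -0.296

(exact arithmetic carried between steps; '≈' marks a value shown rounded to 6 d.p. or computed from one; I and e_prev carry over from the previous line; the table rounds u and y to 3 d.p., halves away from zero)
n=0: y=0, sp=-3, e=sp−y=-3; I=-3, D=e−e_prev=-3; u=0·(-3)+0·(-3)+5/4·(-3)=-3.75; next y=2/5·0+1/2·(-3.75)=-1.875
n=1: y=-1.875, sp=-3, e=sp−y=-1.125; I=-4.125, D=e−e_prev=1.875; u=0·(-1.125)+0·(-4.125)+5/4·1.875=2.34375; next y=2/5·(-1.875)+1/2·2.34375=0.421875
n=2: y=0.421875, sp=-3, e=sp−y=-3.421875; I=-7.546875, D=e−e_prev=-2.296875; u=0·(-3.421875)+0·(-7.546875)+5/4·(-2.296875)≈-2.871094; next y=2/5·0.421875+1/2·(-2.871094)≈-1.266797
n=3: y≈-1.266797, sp=-3, e=sp−y≈-1.733203; I≈-9.280078, D=e−e_prev≈1.688672; u=0·(-1.733203)+0·(-9.280078)+5/4·1.688672≈2.110840; next y=2/5·(-1.266797)+1/2·2.110840≈0.548701
n=4: y≈0.548701, sp=-3, e=sp−y≈-3.548701; I≈-12.828779, D=e−e_prev≈-1.815498; u=0·(-3.548701)+0·(-12.828779)+5/4·(-1.815498)≈-2.269373; next y=2/5·0.548701+1/2·(-2.269373)≈-0.915206
n=5: y≈-0.915206, sp=-3, e=sp−y≈-2.084794; I≈-14.913573, D=e−e_prev≈1.463907; u=0·(-2.084794)+0·(-14.913573)+5/4·1.463907≈1.829884; next y=2/5·(-0.915206)+1/2·1.829884≈0.548860
n=6: y≈0.548860, sp=1, e=sp−y≈0.451140; I≈-14.462433, D=e−e_prev≈2.535935; u=0·0.451140+0·(-14.462433)+5/4·2.535935≈3.169918; next y=2/5·0.548860+1/2·3.169918≈1.804503
n=7: y≈1.804503, sp=1, e=sp−y≈-0.804503; I≈-15.266936, D=e−e_prev≈-1.255643; u=0·(-0.804503)+0·(-15.266936)+5/4·(-1.255643)≈-1.569554; next y=2/5·1.804503+1/2·(-1.569554)≈-0.062976
n=8: y≈-0.062976, sp=1, e=sp−y≈1.062976; I≈-14.203960, D=e−e_prev≈1.867479; u=0·1.062976+0·(-14.203960)+5/4·1.867479≈2.334349; next y=2/5·(-0.062976)+1/2·2.334349≈1.141984
n=9: y≈1.141984, sp=1, e=sp−y≈-0.141984; I≈-14.345944, D=e−e_prev≈-1.204960; u=0·(-0.141984)+0·(-14.345944)+5/4·(-1.204960)≈-1.506200; next y=2/5·1.141984+1/2·(-1.506200)≈-0.296306
n=10: y≈-0.296306, sp=1, e=sp−y≈1.296306; I≈-13.049638, D=e−e_prev≈1.438290; u=0·1.296306+0·(-13.049638)+5/4·1.438290≈1.797863; next y=2/5·(-0.296306)+1/2·1.797863≈0.780409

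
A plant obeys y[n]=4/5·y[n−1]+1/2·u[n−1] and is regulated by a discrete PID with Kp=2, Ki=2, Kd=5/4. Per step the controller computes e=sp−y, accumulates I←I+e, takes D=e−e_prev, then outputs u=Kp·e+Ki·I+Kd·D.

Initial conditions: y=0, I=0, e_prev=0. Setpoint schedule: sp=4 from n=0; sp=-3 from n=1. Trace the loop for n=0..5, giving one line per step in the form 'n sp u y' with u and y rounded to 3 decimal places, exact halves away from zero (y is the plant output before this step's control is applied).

(exact arithmetic carried between steps; '≈' marks a value shown rounded to 6 d.p. or computed from one; I and e_prev carry over from the previous line; the table rounds u and y to 3 d.p., halves away from zero)
n=0: y=0, sp=4, e=sp−y=4; I=4, D=e−e_prev=4; u=2·4+2·4+5/4·4=21; next y=4/5·0+1/2·21=10.5
n=1: y=10.5, sp=-3, e=sp−y=-13.5; I=-9.5, D=e−e_prev=-17.5; u=2·(-13.5)+2·(-9.5)+5/4·(-17.5)=-67.875; next y=4/5·10.5+1/2·(-67.875)=-25.5375
n=2: y=-25.5375, sp=-3, e=sp−y=22.5375; I=13.0375, D=e−e_prev=36.0375; u=2·22.5375+2·13.0375+5/4·36.0375=116.196875; next y=4/5·(-25.5375)+1/2·116.196875≈37.668438
n=3: y≈37.668438, sp=-3, e=sp−y≈-40.668438; I≈-27.630938, D=e−e_prev≈-63.205938; u=2·(-40.668438)+2·(-27.630938)+5/4·(-63.205938)≈-215.606172; next y=4/5·37.668438+1/2·(-215.606172)≈-77.668336
n=4: y≈-77.668336, sp=-3, e=sp−y≈74.668336; I≈47.037398, D=e−e_prev≈115.336773; u=2·74.668336+2·47.037398+5/4·115.336773≈387.582436; next y=4/5·(-77.668336)+1/2·387.582436≈131.656549
n=5: y≈131.656549, sp=-3, e=sp−y≈-134.656549; I≈-87.619151, D=e−e_prev≈-209.324885; u=2·(-134.656549)+2·(-87.619151)+5/4·(-209.324885)≈-706.207505; next y=4/5·131.656549+1/2·(-706.207505)≈-247.778513

0 4 21.000 0.000
1 -3 -67.875 10.500
2 -3 116.197 -25.538
3 -3 -215.606 37.668
4 -3 387.582 -77.668
5 -3 -706.208 131.657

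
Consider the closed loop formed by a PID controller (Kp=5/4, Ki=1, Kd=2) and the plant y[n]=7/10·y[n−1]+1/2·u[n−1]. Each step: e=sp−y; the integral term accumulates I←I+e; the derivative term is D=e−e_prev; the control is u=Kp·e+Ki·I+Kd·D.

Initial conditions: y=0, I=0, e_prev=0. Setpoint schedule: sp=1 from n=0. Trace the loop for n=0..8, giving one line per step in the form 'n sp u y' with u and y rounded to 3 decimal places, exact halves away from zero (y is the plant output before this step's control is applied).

(exact arithmetic carried between steps; '≈' marks a value shown rounded to 6 d.p. or computed from one; I and e_prev carry over from the previous line; the table rounds u and y to 3 d.p., halves away from zero)
n=0: y=0, sp=1, e=sp−y=1; I=1, D=e−e_prev=1; u=5/4·1+1·1+2·1=4.25; next y=7/10·0+1/2·4.25=2.125
n=1: y=2.125, sp=1, e=sp−y=-1.125; I=-0.125, D=e−e_prev=-2.125; u=5/4·(-1.125)+1·(-0.125)+2·(-2.125)=-5.78125; next y=7/10·2.125+1/2·(-5.78125)=-1.403125
n=2: y=-1.403125, sp=1, e=sp−y=2.403125; I=2.278125, D=e−e_prev=3.528125; u=5/4·2.403125+1·2.278125+2·3.528125≈12.338281; next y=7/10·(-1.403125)+1/2·12.338281≈5.186953
n=3: y≈5.186953, sp=1, e=sp−y≈-4.186953; I≈-1.908828, D=e−e_prev≈-6.590078; u=5/4·(-4.186953)+1·(-1.908828)+2·(-6.590078)≈-20.322676; next y=7/10·5.186953+1/2·(-20.322676)≈-6.530471
n=4: y≈-6.530471, sp=1, e=sp−y≈7.530471; I≈5.621643, D=e−e_prev≈11.717424; u=5/4·7.530471+1·5.621643+2·11.717424≈38.469579; next y=7/10·(-6.530471)+1/2·38.469579≈14.663460
n=5: y≈14.663460, sp=1, e=sp−y≈-13.663460; I≈-8.041817, D=e−e_prev≈-21.193931; u=5/4·(-13.663460)+1·(-8.041817)+2·(-21.193931)≈-67.509003; next y=7/10·14.663460+1/2·(-67.509003)≈-23.490080
n=6: y≈-23.490080, sp=1, e=sp−y≈24.490080; I≈16.448262, D=e−e_prev≈38.153539; u=5/4·24.490080+1·16.448262+2·38.153539≈123.367941; next y=7/10·(-23.490080)+1/2·123.367941≈45.240915
n=7: y≈45.240915, sp=1, e=sp−y≈-44.240915; I≈-27.792652, D=e−e_prev≈-68.730994; u=5/4·(-44.240915)+1·(-27.792652)+2·(-68.730994)≈-220.555784; next y=7/10·45.240915+1/2·(-220.555784)≈-78.609252
n=8: y≈-78.609252, sp=1, e=sp−y≈79.609252; I≈51.816600, D=e−e_prev≈123.850167; u=5/4·79.609252+1·51.816600+2·123.850167≈399.028498; next y=7/10·(-78.609252)+1/2·399.028498≈144.487772

0 1 4.250 0.000
1 1 -5.781 2.125
2 1 12.338 -1.403
3 1 -20.323 5.187
4 1 38.470 -6.530
5 1 -67.509 14.663
6 1 123.368 -23.490
7 1 -220.556 45.241
8 1 399.028 -78.609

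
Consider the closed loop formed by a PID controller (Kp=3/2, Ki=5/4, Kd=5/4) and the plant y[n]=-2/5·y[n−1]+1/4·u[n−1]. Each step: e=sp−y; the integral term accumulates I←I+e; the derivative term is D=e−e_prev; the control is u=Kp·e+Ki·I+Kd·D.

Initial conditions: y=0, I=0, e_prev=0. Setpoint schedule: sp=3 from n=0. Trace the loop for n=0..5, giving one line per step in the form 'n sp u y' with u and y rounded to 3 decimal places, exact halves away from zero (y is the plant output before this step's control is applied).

(exact arithmetic carried between steps; '≈' marks a value shown rounded to 6 d.p. or computed from one; I and e_prev carry over from the previous line; the table rounds u and y to 3 d.p., halves away from zero)
n=0: y=0, sp=3, e=sp−y=3; I=3, D=e−e_prev=3; u=3/2·3+5/4·3+5/4·3=12; next y=-2/5·0+1/4·12=3
n=1: y=3, sp=3, e=sp−y=0; I=3, D=e−e_prev=-3; u=3/2·0+5/4·3+5/4·(-3)=0; next y=-2/5·3+1/4·0=-1.2
n=2: y=-1.2, sp=3, e=sp−y=4.2; I=7.2, D=e−e_prev=4.2; u=3/2·4.2+5/4·7.2+5/4·4.2=20.55; next y=-2/5·(-1.2)+1/4·20.55=5.6175
n=3: y=5.6175, sp=3, e=sp−y=-2.6175; I=4.5825, D=e−e_prev=-6.8175; u=3/2·(-2.6175)+5/4·4.5825+5/4·(-6.8175)=-6.72; next y=-2/5·5.6175+1/4·(-6.72)=-3.927
n=4: y=-3.927, sp=3, e=sp−y=6.927; I=11.5095, D=e−e_prev=9.5445; u=3/2·6.927+5/4·11.5095+5/4·9.5445=36.708; next y=-2/5·(-3.927)+1/4·36.708=10.7478
n=5: y=10.7478, sp=3, e=sp−y=-7.7478; I=3.7617, D=e−e_prev=-14.6748; u=3/2·(-7.7478)+5/4·3.7617+5/4·(-14.6748)=-25.263075; next y=-2/5·10.7478+1/4·(-25.263075)≈-10.614889

0 3 12.000 0.000
1 3 0.000 3.000
2 3 20.550 -1.200
3 3 -6.720 5.618
4 3 36.708 -3.927
5 3 -25.263 10.748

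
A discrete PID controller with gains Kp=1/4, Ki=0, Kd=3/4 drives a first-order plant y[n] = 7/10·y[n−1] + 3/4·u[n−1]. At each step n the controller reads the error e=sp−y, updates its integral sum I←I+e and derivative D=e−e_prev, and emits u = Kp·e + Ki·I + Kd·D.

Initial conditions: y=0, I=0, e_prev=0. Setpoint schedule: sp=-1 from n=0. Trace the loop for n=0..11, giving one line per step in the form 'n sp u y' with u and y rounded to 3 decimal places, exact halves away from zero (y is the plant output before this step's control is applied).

0 -1 -1.000 0.000
1 -1 0.500 -0.750
2 -1 -0.663 -0.150
3 -1 0.239 -0.602
4 -1 -0.460 -0.242
5 -1 0.083 -0.514
6 -1 -0.338 -0.298
7 -1 -0.012 -0.462
8 -1 -0.264 -0.332
9 -1 -0.068 -0.431
10 -1 -0.220 -0.353
11 -1 -0.102 -0.412

(exact arithmetic carried between steps; '≈' marks a value shown rounded to 6 d.p. or computed from one; I and e_prev carry over from the previous line; the table rounds u and y to 3 d.p., halves away from zero)
n=0: y=0, sp=-1, e=sp−y=-1; I=-1, D=e−e_prev=-1; u=1/4·(-1)+0·(-1)+3/4·(-1)=-1; next y=7/10·0+3/4·(-1)=-0.75
n=1: y=-0.75, sp=-1, e=sp−y=-0.25; I=-1.25, D=e−e_prev=0.75; u=1/4·(-0.25)+0·(-1.25)+3/4·0.75=0.5; next y=7/10·(-0.75)+3/4·0.5=-0.15
n=2: y=-0.15, sp=-1, e=sp−y=-0.85; I=-2.1, D=e−e_prev=-0.6; u=1/4·(-0.85)+0·(-2.1)+3/4·(-0.6)=-0.6625; next y=7/10·(-0.15)+3/4·(-0.6625)=-0.601875
n=3: y=-0.601875, sp=-1, e=sp−y=-0.398125; I=-2.498125, D=e−e_prev=0.451875; u=1/4·(-0.398125)+0·(-2.498125)+3/4·0.451875=0.239375; next y=7/10·(-0.601875)+3/4·0.239375≈-0.241781
n=4: y≈-0.241781, sp=-1, e=sp−y≈-0.758219; I≈-3.256344, D=e−e_prev≈-0.360094; u=1/4·(-0.758219)+0·(-3.256344)+3/4·(-0.360094)≈-0.459625; next y=7/10·(-0.241781)+3/4·(-0.459625)≈-0.513966
n=5: y≈-0.513966, sp=-1, e=sp−y≈-0.486034; I≈-3.742378, D=e−e_prev≈0.272184; u=1/4·(-0.486034)+0·(-3.742378)+3/4·0.272184≈0.082630; next y=7/10·(-0.513966)+3/4·0.082630≈-0.297804
n=6: y≈-0.297804, sp=-1, e=sp−y≈-0.702196; I≈-4.444574, D=e−e_prev≈-0.216162; u=1/4·(-0.702196)+0·(-4.444574)+3/4·(-0.216162)≈-0.337671; next y=7/10·(-0.297804)+3/4·(-0.337671)≈-0.461715
n=7: y≈-0.461715, sp=-1, e=sp−y≈-0.538285; I≈-4.982859, D=e−e_prev≈0.163912; u=1/4·(-0.538285)+0·(-4.982859)+3/4·0.163912≈-0.011637; next y=7/10·(-0.461715)+3/4·(-0.011637)≈-0.331929
n=8: y≈-0.331929, sp=-1, e=sp−y≈-0.668071; I≈-5.650930, D=e−e_prev≈-0.129787; u=1/4·(-0.668071)+0·(-5.650930)+3/4·(-0.129787)≈-0.264358; next y=7/10·(-0.331929)+3/4·(-0.264358)≈-0.430619
n=9: y≈-0.430619, sp=-1, e=sp−y≈-0.569381; I≈-6.220312, D=e−e_prev≈0.098690; u=1/4·(-0.569381)+0·(-6.220312)+3/4·0.098690≈-0.068328; next y=7/10·(-0.430619)+3/4·(-0.068328)≈-0.352679
n=10: y≈-0.352679, sp=-1, e=sp−y≈-0.647321; I≈-6.867633, D=e−e_prev≈-0.077939; u=1/4·(-0.647321)+0·(-6.867633)+3/4·(-0.077939)≈-0.220285; next y=7/10·(-0.352679)+3/4·(-0.220285)≈-0.412089
n=11: y≈-0.412089, sp=-1, e=sp−y≈-0.587911; I≈-7.455544, D=e−e_prev≈0.059410; u=1/4·(-0.587911)+0·(-7.455544)+3/4·0.059410≈-0.102420; next y=7/10·(-0.412089)+3/4·(-0.102420)≈-0.365278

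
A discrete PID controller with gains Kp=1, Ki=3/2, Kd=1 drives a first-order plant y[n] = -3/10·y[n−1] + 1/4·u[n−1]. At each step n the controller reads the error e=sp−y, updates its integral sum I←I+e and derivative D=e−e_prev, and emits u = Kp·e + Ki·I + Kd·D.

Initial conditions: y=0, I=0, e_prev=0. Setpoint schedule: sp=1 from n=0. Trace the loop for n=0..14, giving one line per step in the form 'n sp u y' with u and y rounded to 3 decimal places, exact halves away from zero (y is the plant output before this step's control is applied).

(exact arithmetic carried between steps; '≈' marks a value shown rounded to 6 d.p. or computed from one; I and e_prev carry over from the previous line; the table rounds u and y to 3 d.p., halves away from zero)
n=0: y=0, sp=1, e=sp−y=1; I=1, D=e−e_prev=1; u=1·1+3/2·1+1·1=3.5; next y=-3/10·0+1/4·3.5=0.875
n=1: y=0.875, sp=1, e=sp−y=0.125; I=1.125, D=e−e_prev=-0.875; u=1·0.125+3/2·1.125+1·(-0.875)=0.9375; next y=-3/10·0.875+1/4·0.9375=-0.028125
n=2: y=-0.028125, sp=1, e=sp−y=1.028125; I=2.153125, D=e−e_prev=0.903125; u=1·1.028125+3/2·2.153125+1·0.903125≈5.160938; next y=-3/10·(-0.028125)+1/4·5.160938≈1.298672
n=3: y≈1.298672, sp=1, e=sp−y≈-0.298672; I≈1.854453, D=e−e_prev≈-1.326797; u=1·(-0.298672)+3/2·1.854453+1·(-1.326797)≈1.156211; next y=-3/10·1.298672+1/4·1.156211≈-0.100549
n=4: y≈-0.100549, sp=1, e=sp−y≈1.100549; I≈2.955002, D=e−e_prev≈1.399221; u=1·1.100549+3/2·2.955002+1·1.399221≈6.932272; next y=-3/10·(-0.100549)+1/4·6.932272≈1.763233
n=5: y≈1.763233, sp=1, e=sp−y≈-0.763233; I≈2.191769, D=e−e_prev≈-1.863782; u=1·(-0.763233)+3/2·2.191769+1·(-1.863782)≈0.660639; next y=-3/10·1.763233+1/4·0.660639≈-0.363810
n=6: y≈-0.363810, sp=1, e=sp−y≈1.363810; I≈3.555579, D=e−e_prev≈2.127043; u=1·1.363810+3/2·3.555579+1·2.127043≈8.824221; next y=-3/10·(-0.363810)+1/4·8.824221≈2.315198
n=7: y≈2.315198, sp=1, e=sp−y≈-1.315198; I≈2.240381, D=e−e_prev≈-2.679008; u=1·(-1.315198)+3/2·2.240381+1·(-2.679008)≈-0.633635; next y=-3/10·2.315198+1/4·(-0.633635)≈-0.852968
n=8: y≈-0.852968, sp=1, e=sp−y≈1.852968; I≈4.093349, D=e−e_prev≈3.168167; u=1·1.852968+3/2·4.093349+1·3.168167≈11.161159; next y=-3/10·(-0.852968)+1/4·11.161159≈3.046180
n=9: y≈3.046180, sp=1, e=sp−y≈-2.046180; I≈2.047169, D=e−e_prev≈-3.899149; u=1·(-2.046180)+3/2·2.047169+1·(-3.899149)≈-2.874575; next y=-3/10·3.046180+1/4·(-2.874575)≈-1.632498
n=10: y≈-1.632498, sp=1, e=sp−y≈2.632498; I≈4.679667, D=e−e_prev≈4.678678; u=1·2.632498+3/2·4.679667+1·4.678678≈14.330676; next y=-3/10·(-1.632498)+1/4·14.330676≈4.072418
n=11: y≈4.072418, sp=1, e=sp−y≈-3.072418; I≈1.607248, D=e−e_prev≈-5.704916; u=1·(-3.072418)+3/2·1.607248+1·(-5.704916)≈-6.366462; next y=-3/10·4.072418+1/4·(-6.366462)≈-2.813341
n=12: y≈-2.813341, sp=1, e=sp−y≈3.813341; I≈5.420590, D=e−e_prev≈6.885760; u=1·3.813341+3/2·5.420590+1·6.885760≈18.829985; next y=-3/10·(-2.813341)+1/4·18.829985≈5.551499
n=13: y≈5.551499, sp=1, e=sp−y≈-4.551499; I≈0.869091, D=e−e_prev≈-8.364840; u=1·(-4.551499)+3/2·0.869091+1·(-8.364840)≈-11.612702; next y=-3/10·5.551499+1/4·(-11.612702)≈-4.568625
n=14: y≈-4.568625, sp=1, e=sp−y≈5.568625; I≈6.437716, D=e−e_prev≈10.120124; u=1·5.568625+3/2·6.437716+1·10.120124≈25.345323; next y=-3/10·(-4.568625)+1/4·25.345323≈7.706918

0 1 3.500 0.000
1 1 0.938 0.875
2 1 5.161 -0.028
3 1 1.156 1.299
4 1 6.932 -0.101
5 1 0.661 1.763
6 1 8.824 -0.364
7 1 -0.634 2.315
8 1 11.161 -0.853
9 1 -2.875 3.046
10 1 14.331 -1.632
11 1 -6.366 4.072
12 1 18.830 -2.813
13 1 -11.613 5.551
14 1 25.345 -4.569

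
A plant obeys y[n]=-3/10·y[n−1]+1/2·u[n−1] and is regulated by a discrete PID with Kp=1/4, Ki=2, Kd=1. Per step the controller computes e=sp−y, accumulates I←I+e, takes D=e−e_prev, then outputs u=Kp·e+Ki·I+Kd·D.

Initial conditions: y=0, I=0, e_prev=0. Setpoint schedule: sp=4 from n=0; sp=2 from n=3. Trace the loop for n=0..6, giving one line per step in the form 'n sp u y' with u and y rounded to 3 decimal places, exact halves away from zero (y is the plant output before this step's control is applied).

(exact arithmetic carried between steps; '≈' marks a value shown rounded to 6 d.p. or computed from one; I and e_prev carry over from the previous line; the table rounds u and y to 3 d.p., halves away from zero)
n=0: y=0, sp=4, e=sp−y=4; I=4, D=e−e_prev=4; u=1/4·4+2·4+1·4=13; next y=-3/10·0+1/2·13=6.5
n=1: y=6.5, sp=4, e=sp−y=-2.5; I=1.5, D=e−e_prev=-6.5; u=1/4·(-2.5)+2·1.5+1·(-6.5)=-4.125; next y=-3/10·6.5+1/2·(-4.125)=-4.0125
n=2: y=-4.0125, sp=4, e=sp−y=8.0125; I=9.5125, D=e−e_prev=10.5125; u=1/4·8.0125+2·9.5125+1·10.5125=31.540625; next y=-3/10·(-4.0125)+1/2·31.540625≈16.974063
n=3: y≈16.974063, sp=2, e=sp−y≈-14.974063; I≈-5.461563, D=e−e_prev≈-22.986563; u=1/4·(-14.974063)+2·(-5.461563)+1·(-22.986563)≈-37.653203; next y=-3/10·16.974063+1/2·(-37.653203)≈-23.918820
n=4: y≈-23.918820, sp=2, e=sp−y≈25.918820; I≈20.457258, D=e−e_prev≈40.892883; u=1/4·25.918820+2·20.457258+1·40.892883≈88.287104; next y=-3/10·(-23.918820)+1/2·88.287104≈51.319198
n=5: y≈51.319198, sp=2, e=sp−y≈-49.319198; I≈-28.861940, D=e−e_prev≈-75.238018; u=1/4·(-49.319198)+2·(-28.861940)+1·(-75.238018)≈-145.291698; next y=-3/10·51.319198+1/2·(-145.291698)≈-88.041608
n=6: y≈-88.041608, sp=2, e=sp−y≈90.041608; I≈61.179668, D=e−e_prev≈139.360806; u=1/4·90.041608+2·61.179668+1·139.360806≈284.230544; next y=-3/10·(-88.041608)+1/2·284.230544≈168.527755

0 4 13.000 0.000
1 4 -4.125 6.500
2 4 31.541 -4.013
3 2 -37.653 16.974
4 2 88.287 -23.919
5 2 -145.292 51.319
6 2 284.231 -88.042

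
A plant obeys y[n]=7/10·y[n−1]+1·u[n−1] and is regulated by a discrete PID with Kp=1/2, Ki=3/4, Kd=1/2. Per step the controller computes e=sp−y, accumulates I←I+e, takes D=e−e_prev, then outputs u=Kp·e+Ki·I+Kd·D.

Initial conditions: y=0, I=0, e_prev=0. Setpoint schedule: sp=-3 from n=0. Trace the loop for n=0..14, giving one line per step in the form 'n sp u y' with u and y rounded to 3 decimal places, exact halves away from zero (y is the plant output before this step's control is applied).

(exact arithmetic carried between steps; '≈' marks a value shown rounded to 6 d.p. or computed from one; I and e_prev carry over from the previous line; the table rounds u and y to 3 d.p., halves away from zero)
n=0: y=0, sp=-3, e=sp−y=-3; I=-3, D=e−e_prev=-3; u=1/2·(-3)+3/4·(-3)+1/2·(-3)=-5.25; next y=7/10·0+1·(-5.25)=-5.25
n=1: y=-5.25, sp=-3, e=sp−y=2.25; I=-0.75, D=e−e_prev=5.25; u=1/2·2.25+3/4·(-0.75)+1/2·5.25=3.1875; next y=7/10·(-5.25)+1·3.1875=-0.4875
n=2: y=-0.4875, sp=-3, e=sp−y=-2.5125; I=-3.2625, D=e−e_prev=-4.7625; u=1/2·(-2.5125)+3/4·(-3.2625)+1/2·(-4.7625)=-6.084375; next y=7/10·(-0.4875)+1·(-6.084375)=-6.425625
n=3: y=-6.425625, sp=-3, e=sp−y=3.425625; I=0.163125, D=e−e_prev=5.938125; u=1/2·3.425625+3/4·0.163125+1/2·5.938125≈4.804219; next y=7/10·(-6.425625)+1·4.804219≈0.306281
n=4: y≈0.306281, sp=-3, e=sp−y≈-3.306281; I≈-3.143156, D=e−e_prev≈-6.731906; u=1/2·(-3.306281)+3/4·(-3.143156)+1/2·(-6.731906)≈-7.376461; next y=7/10·0.306281+1·(-7.376461)≈-7.162064
n=5: y≈-7.162064, sp=-3, e=sp−y≈4.162064; I≈1.018908, D=e−e_prev≈7.468345; u=1/2·4.162064+3/4·1.018908+1/2·7.468345≈6.579386; next y=7/10·(-7.162064)+1·6.579386≈1.565941
n=6: y≈1.565941, sp=-3, e=sp−y≈-4.565941; I≈-3.547033, D=e−e_prev≈-8.728005; u=1/2·(-4.565941)+3/4·(-3.547033)+1/2·(-8.728005)≈-9.307247; next y=7/10·1.565941+1·(-9.307247)≈-8.211089
n=7: y≈-8.211089, sp=-3, e=sp−y≈5.211089; I≈1.664056, D=e−e_prev≈9.777030; u=1/2·5.211089+3/4·1.664056+1/2·9.777030≈8.742101; next y=7/10·(-8.211089)+1·8.742101≈2.994339
n=8: y≈2.994339, sp=-3, e=sp−y≈-5.994339; I≈-4.330283, D=e−e_prev≈-11.205428; u=1/2·(-5.994339)+3/4·(-4.330283)+1/2·(-11.205428)≈-11.847596; next y=7/10·2.994339+1·(-11.847596)≈-9.751558
n=9: y≈-9.751558, sp=-3, e=sp−y≈6.751558; I≈2.421275, D=e−e_prev≈12.745897; u=1/2·6.751558+3/4·2.421275+1/2·12.745897≈11.564685; next y=7/10·(-9.751558)+1·11.564685≈4.738594
n=10: y≈4.738594, sp=-3, e=sp−y≈-7.738594; I≈-5.317318, D=e−e_prev≈-14.490152; u=1/2·(-7.738594)+3/4·(-5.317318)+1/2·(-14.490152)≈-15.102361; next y=7/10·4.738594+1·(-15.102361)≈-11.785346
n=11: y≈-11.785346, sp=-3, e=sp−y≈8.785346; I≈3.468028, D=e−e_prev≈16.523940; u=1/2·8.785346+3/4·3.468028+1/2·16.523940≈15.255664; next y=7/10·(-11.785346)+1·15.255664≈7.005921
n=12: y≈7.005921, sp=-3, e=sp−y≈-10.005921; I≈-6.537894, D=e−e_prev≈-18.791267; u=1/2·(-10.005921)+3/4·(-6.537894)+1/2·(-18.791267)≈-19.302015; next y=7/10·7.005921+1·(-19.302015)≈-14.397870
n=13: y≈-14.397870, sp=-3, e=sp−y≈11.397870; I≈4.859976, D=e−e_prev≈21.403791; u=1/2·11.397870+3/4·4.859976+1/2·21.403791≈20.045812; next y=7/10·(-14.397870)+1·20.045812≈9.967304
n=14: y≈9.967304, sp=-3, e=sp−y≈-12.967304; I≈-8.107328, D=e−e_prev≈-24.365173; u=1/2·(-12.967304)+3/4·(-8.107328)+1/2·(-24.365173)≈-24.746734; next y=7/10·9.967304+1·(-24.746734)≈-17.769622

0 -3 -5.250 0.000
1 -3 3.188 -5.250
2 -3 -6.084 -0.488
3 -3 4.804 -6.426
4 -3 -7.376 0.306
5 -3 6.579 -7.162
6 -3 -9.307 1.566
7 -3 8.742 -8.211
8 -3 -11.848 2.994
9 -3 11.565 -9.752
10 -3 -15.102 4.739
11 -3 15.256 -11.785
12 -3 -19.302 7.006
13 -3 20.046 -14.398
14 -3 -24.747 9.967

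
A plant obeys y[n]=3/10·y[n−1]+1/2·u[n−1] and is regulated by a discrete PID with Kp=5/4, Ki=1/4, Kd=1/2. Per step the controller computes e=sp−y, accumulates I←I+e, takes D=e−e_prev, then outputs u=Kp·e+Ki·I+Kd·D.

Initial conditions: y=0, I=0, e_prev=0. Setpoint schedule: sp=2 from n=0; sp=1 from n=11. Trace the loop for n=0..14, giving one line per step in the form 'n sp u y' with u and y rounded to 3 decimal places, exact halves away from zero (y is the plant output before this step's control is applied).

0 2 4.000 0.000
1 2 -0.500 2.000
2 2 3.800 0.350
3 2 0.078 2.005
4 2 3.633 0.640
5 2 0.554 2.009
6 2 3.494 0.880
7 2 0.947 2.011
8 2 3.378 1.077
9 2 1.271 2.012
10 2 3.282 1.239
11 1 -0.461 2.013
12 1 3.451 0.373
13 1 -0.141 1.838
14 1 3.095 0.481

(exact arithmetic carried between steps; '≈' marks a value shown rounded to 6 d.p. or computed from one; I and e_prev carry over from the previous line; the table rounds u and y to 3 d.p., halves away from zero)
n=0: y=0, sp=2, e=sp−y=2; I=2, D=e−e_prev=2; u=5/4·2+1/4·2+1/2·2=4; next y=3/10·0+1/2·4=2
n=1: y=2, sp=2, e=sp−y=0; I=2, D=e−e_prev=-2; u=5/4·0+1/4·2+1/2·(-2)=-0.5; next y=3/10·2+1/2·(-0.5)=0.35
n=2: y=0.35, sp=2, e=sp−y=1.65; I=3.65, D=e−e_prev=1.65; u=5/4·1.65+1/4·3.65+1/2·1.65=3.8; next y=3/10·0.35+1/2·3.8=2.005
n=3: y=2.005, sp=2, e=sp−y=-0.005; I=3.645, D=e−e_prev=-1.655; u=5/4·(-0.005)+1/4·3.645+1/2·(-1.655)=0.0775; next y=3/10·2.005+1/2·0.0775=0.64025
n=4: y=0.64025, sp=2, e=sp−y=1.35975; I=5.00475, D=e−e_prev=1.36475; u=5/4·1.35975+1/4·5.00475+1/2·1.36475=3.63325; next y=3/10·0.64025+1/2·3.63325=2.0087
n=5: y=2.0087, sp=2, e=sp−y=-0.0087; I=4.99605, D=e−e_prev=-1.36845; u=5/4·(-0.0087)+1/4·4.99605+1/2·(-1.36845)≈0.553913; next y=3/10·2.0087+1/2·0.553913≈0.879566
n=6: y≈0.879566, sp=2, e=sp−y≈1.120434; I≈6.116484, D=e−e_prev≈1.129134; u=5/4·1.120434+1/4·6.116484+1/2·1.129134≈3.49423; next y=3/10·0.879566+1/2·3.49423≈2.010985
n=7: y≈2.010985, sp=2, e=sp−y≈-0.010985; I≈6.105499, D=e−e_prev≈-1.131419; u=5/4·(-0.010985)+1/4·6.105499+1/2·(-1.131419)≈0.946934; next y=3/10·2.010985+1/2·0.946934≈1.076763
n=8: y≈1.076763, sp=2, e=sp−y≈0.923237; I≈7.028736, D=e−e_prev≈0.934222; u=5/4·0.923237+1/4·7.028736+1/2·0.934222≈3.378342; next y=3/10·1.076763+1/2·3.378342≈2.012200
n=9: y≈2.012200, sp=2, e=sp−y≈-0.012200; I≈7.016537, D=e−e_prev≈-0.935437; u=5/4·(-0.012200)+1/4·7.016537+1/2·(-0.935437)≈1.271166; next y=3/10·2.012200+1/2·1.271166≈1.239243
n=10: y≈1.239243, sp=2, e=sp−y≈0.760757; I≈7.777294, D=e−e_prev≈0.772957; u=5/4·0.760757+1/4·7.777294+1/2·0.772957≈3.281748; next y=3/10·1.239243+1/2·3.281748≈2.012647
n=11: y≈2.012647, sp=1, e=sp−y≈-1.012647; I≈6.764647, D=e−e_prev≈-1.773404; u=5/4·(-1.012647)+1/4·6.764647+1/2·(-1.773404)≈-0.461349; next y=3/10·2.012647+1/2·(-0.461349)≈0.373120
n=12: y≈0.373120, sp=1, e=sp−y≈0.626880; I≈7.391527, D=e−e_prev≈1.639527; u=5/4·0.626880+1/4·7.391527+1/2·1.639527≈3.451246; next y=3/10·0.373120+1/2·3.451246≈1.837559
n=13: y≈1.837559, sp=1, e=sp−y≈-0.837559; I≈6.553968, D=e−e_prev≈-1.464439; u=5/4·(-0.837559)+1/4·6.553968+1/2·(-1.464439)≈-0.140676; next y=3/10·1.837559+1/2·(-0.140676)≈0.480930
n=14: y≈0.480930, sp=1, e=sp−y≈0.519070; I≈7.073039, D=e−e_prev≈1.356629; u=5/4·0.519070+1/4·7.073039+1/2·1.356629≈3.095412; next y=3/10·0.480930+1/2·3.095412≈1.691985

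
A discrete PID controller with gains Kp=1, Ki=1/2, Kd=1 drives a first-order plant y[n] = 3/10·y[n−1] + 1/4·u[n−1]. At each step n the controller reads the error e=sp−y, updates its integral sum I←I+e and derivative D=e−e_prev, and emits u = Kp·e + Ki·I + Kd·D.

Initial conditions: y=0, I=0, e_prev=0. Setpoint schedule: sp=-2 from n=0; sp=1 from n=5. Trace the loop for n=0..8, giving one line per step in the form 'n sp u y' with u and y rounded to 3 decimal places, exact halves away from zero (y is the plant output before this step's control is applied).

0 -2 -5.000 0.000
1 -2 -0.875 -1.250
2 -2 -4.141 -0.594
3 -2 -2.639 -1.213
4 -2 -4.126 -1.024
5 1 3.863 -1.339
6 1 -3.039 0.564
7 1 1.968 -0.591
8 1 -0.655 0.315

(exact arithmetic carried between steps; '≈' marks a value shown rounded to 6 d.p. or computed from one; I and e_prev carry over from the previous line; the table rounds u and y to 3 d.p., halves away from zero)
n=0: y=0, sp=-2, e=sp−y=-2; I=-2, D=e−e_prev=-2; u=1·(-2)+1/2·(-2)+1·(-2)=-5; next y=3/10·0+1/4·(-5)=-1.25
n=1: y=-1.25, sp=-2, e=sp−y=-0.75; I=-2.75, D=e−e_prev=1.25; u=1·(-0.75)+1/2·(-2.75)+1·1.25=-0.875; next y=3/10·(-1.25)+1/4·(-0.875)=-0.59375
n=2: y=-0.59375, sp=-2, e=sp−y=-1.40625; I=-4.15625, D=e−e_prev=-0.65625; u=1·(-1.40625)+1/2·(-4.15625)+1·(-0.65625)=-4.140625; next y=3/10·(-0.59375)+1/4·(-4.140625)≈-1.213281
n=3: y≈-1.213281, sp=-2, e=sp−y≈-0.786719; I≈-4.942969, D=e−e_prev≈0.619531; u=1·(-0.786719)+1/2·(-4.942969)+1·0.619531≈-2.638672; next y=3/10·(-1.213281)+1/4·(-2.638672)≈-1.023652
n=4: y≈-1.023652, sp=-2, e=sp−y≈-0.976348; I≈-5.919316, D=e−e_prev≈-0.189629; u=1·(-0.976348)+1/2·(-5.919316)+1·(-0.189629)≈-4.125635; next y=3/10·(-1.023652)+1/4·(-4.125635)≈-1.338504
n=5: y≈-1.338504, sp=1, e=sp−y≈2.338504; I≈-3.580812, D=e−e_prev≈3.314852; u=1·2.338504+1/2·(-3.580812)+1·3.314852≈3.862950; next y=3/10·(-1.338504)+1/4·3.862950≈0.564186
n=6: y≈0.564186, sp=1, e=sp−y≈0.435814; I≈-3.144998, D=e−e_prev≈-1.902691; u=1·0.435814+1/2·(-3.144998)+1·(-1.902691)≈-3.039376; next y=3/10·0.564186+1/4·(-3.039376)≈-0.590588
n=7: y≈-0.590588, sp=1, e=sp−y≈1.590588; I≈-1.554410, D=e−e_prev≈1.154774; u=1·1.590588+1/2·(-1.554410)+1·1.154774≈1.968158; next y=3/10·(-0.590588)+1/4·1.968158≈0.314863
n=8: y≈0.314863, sp=1, e=sp−y≈0.685137; I≈-0.869273, D=e−e_prev≈-0.905451; u=1·0.685137+1/2·(-0.869273)+1·(-0.905451)≈-0.654951; next y=3/10·0.314863+1/4·(-0.654951)≈-0.069279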